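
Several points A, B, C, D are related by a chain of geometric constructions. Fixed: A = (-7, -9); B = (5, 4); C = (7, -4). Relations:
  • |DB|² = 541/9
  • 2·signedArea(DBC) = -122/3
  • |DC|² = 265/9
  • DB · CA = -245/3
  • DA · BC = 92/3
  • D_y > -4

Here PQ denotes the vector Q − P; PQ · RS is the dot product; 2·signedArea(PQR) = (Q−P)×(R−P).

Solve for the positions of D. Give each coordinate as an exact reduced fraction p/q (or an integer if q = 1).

1. D_x = 5/3  [2·signedArea(DBC) = -122/3 ∩ DA · BC = 92/3]
2. D_y = -3  [2·signedArea(DBC) = -122/3 ∩ DA · BC = 92/3]
   → D = (5/3, -3)

D = (5/3, -3)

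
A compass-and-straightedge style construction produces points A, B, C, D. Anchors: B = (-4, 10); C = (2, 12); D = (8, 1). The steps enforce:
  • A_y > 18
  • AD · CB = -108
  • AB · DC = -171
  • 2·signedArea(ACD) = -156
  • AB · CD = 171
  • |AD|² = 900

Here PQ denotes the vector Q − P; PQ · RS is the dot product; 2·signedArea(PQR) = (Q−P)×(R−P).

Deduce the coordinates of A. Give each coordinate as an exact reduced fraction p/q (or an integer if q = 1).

A = (-16, 19)

1. A_x = -16  [AB · CD = 171 ∩ 2·signedArea(ACD) = -156]
2. A_y = 19  [AB · CD = 171 ∩ 2·signedArea(ACD) = -156]
   → A = (-16, 19)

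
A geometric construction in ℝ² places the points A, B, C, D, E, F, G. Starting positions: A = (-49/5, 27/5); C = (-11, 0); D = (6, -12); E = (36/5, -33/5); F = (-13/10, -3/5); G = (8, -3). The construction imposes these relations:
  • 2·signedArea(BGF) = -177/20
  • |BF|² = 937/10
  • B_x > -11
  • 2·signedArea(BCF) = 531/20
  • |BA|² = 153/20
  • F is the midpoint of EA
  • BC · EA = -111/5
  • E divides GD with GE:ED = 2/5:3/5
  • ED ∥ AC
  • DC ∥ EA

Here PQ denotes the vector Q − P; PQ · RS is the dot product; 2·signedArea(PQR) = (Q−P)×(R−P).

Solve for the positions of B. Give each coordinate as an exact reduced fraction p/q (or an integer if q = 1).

1. B_x = -52/5  [2·signedArea(BGF) = -177/20 ∩ 2·signedArea(BCF) = 531/20]
2. B_y = 27/10  [2·signedArea(BGF) = -177/20 ∩ 2·signedArea(BCF) = 531/20]
   → B = (-52/5, 27/10)

B = (-52/5, 27/10)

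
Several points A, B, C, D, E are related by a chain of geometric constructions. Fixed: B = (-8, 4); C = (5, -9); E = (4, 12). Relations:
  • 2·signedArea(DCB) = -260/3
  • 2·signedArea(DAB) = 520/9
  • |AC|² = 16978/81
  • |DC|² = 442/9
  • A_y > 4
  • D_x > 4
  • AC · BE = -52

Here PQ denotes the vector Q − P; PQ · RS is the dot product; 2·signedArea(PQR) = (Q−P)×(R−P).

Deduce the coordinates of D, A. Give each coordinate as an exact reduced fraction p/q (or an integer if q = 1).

1. A_x = 2/9  [line -12·x + -8·y + 40 = 0 ∩ |AC|² = 16978/81]
2. A_y = 14/3  [line -12·x + -8·y + 40 = 0 ∩ |AC|² = 16978/81]
   → A = (2/9, 14/3)
3. D_x = 14/3  [2·signedArea(DCB) = -260/3 ∩ 2·signedArea(DAB) = 520/9]
4. D_y = -2  [2·signedArea(DCB) = -260/3 ∩ 2·signedArea(DAB) = 520/9]
   → D = (14/3, -2)

A = (2/9, 14/3)
D = (14/3, -2)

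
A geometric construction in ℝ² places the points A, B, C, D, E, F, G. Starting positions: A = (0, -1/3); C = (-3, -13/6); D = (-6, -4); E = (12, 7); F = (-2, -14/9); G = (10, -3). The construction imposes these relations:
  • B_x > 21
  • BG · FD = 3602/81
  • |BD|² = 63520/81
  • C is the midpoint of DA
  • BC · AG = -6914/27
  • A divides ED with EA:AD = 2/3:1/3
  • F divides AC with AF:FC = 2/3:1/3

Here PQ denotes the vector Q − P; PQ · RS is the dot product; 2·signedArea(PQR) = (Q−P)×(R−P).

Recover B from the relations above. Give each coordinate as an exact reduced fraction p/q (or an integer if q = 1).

1. B_x = 22  [BG · FD = 3602/81 ∩ BC · AG = -6914/27]
2. B_y = -40/9  [BG · FD = 3602/81 ∩ BC · AG = -6914/27]
   → B = (22, -40/9)

B = (22, -40/9)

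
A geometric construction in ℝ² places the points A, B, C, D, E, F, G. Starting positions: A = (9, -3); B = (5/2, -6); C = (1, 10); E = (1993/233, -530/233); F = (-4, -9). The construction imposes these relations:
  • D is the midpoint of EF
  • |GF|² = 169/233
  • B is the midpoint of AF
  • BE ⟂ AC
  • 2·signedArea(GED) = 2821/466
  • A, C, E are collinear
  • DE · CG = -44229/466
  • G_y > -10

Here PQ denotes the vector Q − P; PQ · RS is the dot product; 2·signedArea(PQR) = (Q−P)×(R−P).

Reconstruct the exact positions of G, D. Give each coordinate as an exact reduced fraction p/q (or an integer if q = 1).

1. D_x = 1061/466  [D is the midpoint of EF]
2. D_y = -2627/466  [D is the midpoint of EF]
   → D = (1061/466, -2627/466)
3. G_x = -828/233  [2·signedArea(GED) = 2821/466 ∩ DE · CG = -44229/466]
4. G_y = -2266/233  [2·signedArea(GED) = 2821/466 ∩ DE · CG = -44229/466]
   → G = (-828/233, -2266/233)

D = (1061/466, -2627/466)
G = (-828/233, -2266/233)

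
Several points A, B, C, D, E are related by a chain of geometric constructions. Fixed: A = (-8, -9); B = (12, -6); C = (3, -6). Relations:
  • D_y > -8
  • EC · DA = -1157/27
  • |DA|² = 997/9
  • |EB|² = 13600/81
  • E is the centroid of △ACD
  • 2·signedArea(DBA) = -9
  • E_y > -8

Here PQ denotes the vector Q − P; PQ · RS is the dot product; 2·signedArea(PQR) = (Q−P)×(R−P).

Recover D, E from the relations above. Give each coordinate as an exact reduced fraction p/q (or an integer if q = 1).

D = (7/3, -7)
E = (-8/9, -22/3)

1. D_x = 7/3  [line 3·x + -20·y + -147 = 0 ∩ |DA|² = 997/9]
2. D_y = -7  [line 3·x + -20·y + -147 = 0 ∩ |DA|² = 997/9]
   → D = (7/3, -7)
3. E_x = -8/9  [E is the centroid of △ACD]
4. E_y = -22/3  [E is the centroid of △ACD]
   → E = (-8/9, -22/3)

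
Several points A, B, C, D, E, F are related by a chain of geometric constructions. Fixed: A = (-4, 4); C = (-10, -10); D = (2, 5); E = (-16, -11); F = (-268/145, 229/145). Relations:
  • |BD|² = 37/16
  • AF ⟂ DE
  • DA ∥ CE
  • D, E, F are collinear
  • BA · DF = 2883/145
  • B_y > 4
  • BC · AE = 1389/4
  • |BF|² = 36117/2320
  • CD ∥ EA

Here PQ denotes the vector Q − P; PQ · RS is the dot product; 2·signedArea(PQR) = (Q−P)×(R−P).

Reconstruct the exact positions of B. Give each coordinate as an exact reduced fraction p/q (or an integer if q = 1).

B = (1/2, 19/4)

1. B_x = 1/2  [BC · AE = 1389/4 ∩ BA · DF = 2883/145]
2. B_y = 19/4  [BC · AE = 1389/4 ∩ BA · DF = 2883/145]
   → B = (1/2, 19/4)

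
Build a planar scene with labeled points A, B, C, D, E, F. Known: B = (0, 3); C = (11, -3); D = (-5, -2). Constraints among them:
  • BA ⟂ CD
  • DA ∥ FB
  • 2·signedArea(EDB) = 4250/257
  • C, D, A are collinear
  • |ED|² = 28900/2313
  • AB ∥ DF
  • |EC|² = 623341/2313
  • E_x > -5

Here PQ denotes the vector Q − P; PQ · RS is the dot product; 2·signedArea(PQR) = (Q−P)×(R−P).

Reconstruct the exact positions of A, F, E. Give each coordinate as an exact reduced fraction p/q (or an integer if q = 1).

A = (-85/257, -589/257)
E = (-3685/771, 1178/771)
F = (-1200/257, 846/257)

1. A_x = -85/257  [C, D, A are collinear ∩ BA ⟂ CD]
2. A_y = -589/257  [C, D, A are collinear ∩ BA ⟂ CD]
   → A = (-85/257, -589/257)
3. F_x = -1200/257  [DA ∥ FB ∩ AB ∥ DF]
4. F_y = 846/257  [DA ∥ FB ∩ AB ∥ DF]
   → F = (-1200/257, 846/257)
5. E_x = -3685/771  [line -5·x + 5·y + -8105/257 = 0 ∩ |ED|² = 28900/2313]
6. E_y = 1178/771  [line -5·x + 5·y + -8105/257 = 0 ∩ |ED|² = 28900/2313]
   → E = (-3685/771, 1178/771)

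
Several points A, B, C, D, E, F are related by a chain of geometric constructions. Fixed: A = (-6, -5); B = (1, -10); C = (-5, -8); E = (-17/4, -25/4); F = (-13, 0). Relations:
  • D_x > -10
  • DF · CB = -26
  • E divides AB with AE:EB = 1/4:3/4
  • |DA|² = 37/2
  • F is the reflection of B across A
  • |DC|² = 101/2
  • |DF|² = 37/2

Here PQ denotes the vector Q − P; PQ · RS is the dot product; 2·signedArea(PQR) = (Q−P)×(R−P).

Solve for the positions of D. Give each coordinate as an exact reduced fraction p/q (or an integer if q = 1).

1. D_x = -19/2  [line -6·x + 2·y + -52 = 0 ∩ |DA|² = 37/2]
2. D_y = -5/2  [line -6·x + 2·y + -52 = 0 ∩ |DA|² = 37/2]
   → D = (-19/2, -5/2)

D = (-19/2, -5/2)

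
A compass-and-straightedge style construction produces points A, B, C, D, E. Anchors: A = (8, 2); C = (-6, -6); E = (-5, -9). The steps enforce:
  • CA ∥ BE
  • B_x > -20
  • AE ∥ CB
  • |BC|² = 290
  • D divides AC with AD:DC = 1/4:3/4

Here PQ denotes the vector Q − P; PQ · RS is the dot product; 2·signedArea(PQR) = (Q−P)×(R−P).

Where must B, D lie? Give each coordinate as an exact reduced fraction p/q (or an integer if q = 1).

1. B_x = -19  [CA ∥ BE ∩ AE ∥ CB]
2. B_y = -17  [CA ∥ BE ∩ AE ∥ CB]
   → B = (-19, -17)
3. D_x = 9/2  [D divides AC with AD:DC = 1/4:3/4]
4. D_y = 0  [D divides AC with AD:DC = 1/4:3/4]
   → D = (9/2, 0)

B = (-19, -17)
D = (9/2, 0)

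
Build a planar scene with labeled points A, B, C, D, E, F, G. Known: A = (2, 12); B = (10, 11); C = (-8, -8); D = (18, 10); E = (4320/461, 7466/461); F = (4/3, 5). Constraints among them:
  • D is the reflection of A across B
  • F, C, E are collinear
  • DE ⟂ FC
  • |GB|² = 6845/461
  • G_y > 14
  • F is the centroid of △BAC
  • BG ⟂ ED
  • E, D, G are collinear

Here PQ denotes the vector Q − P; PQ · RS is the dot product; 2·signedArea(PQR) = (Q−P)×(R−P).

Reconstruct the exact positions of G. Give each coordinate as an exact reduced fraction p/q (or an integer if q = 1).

1. G_x = 5646/461  [E, D, G are collinear ∩ BG ⟂ ED]
2. G_y = 6514/461  [E, D, G are collinear ∩ BG ⟂ ED]
   → G = (5646/461, 6514/461)

G = (5646/461, 6514/461)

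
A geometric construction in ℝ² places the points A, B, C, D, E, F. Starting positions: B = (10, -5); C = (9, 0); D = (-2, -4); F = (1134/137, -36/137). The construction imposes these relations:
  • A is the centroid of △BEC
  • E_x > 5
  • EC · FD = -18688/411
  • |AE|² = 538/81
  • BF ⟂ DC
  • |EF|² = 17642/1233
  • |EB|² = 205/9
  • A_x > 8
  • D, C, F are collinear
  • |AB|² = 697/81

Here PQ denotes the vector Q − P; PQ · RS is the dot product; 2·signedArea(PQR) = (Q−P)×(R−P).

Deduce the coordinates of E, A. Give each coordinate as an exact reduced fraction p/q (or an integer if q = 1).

A = (74/9, -8/3)
E = (17/3, -3)

1. E_x = 17/3  [line 1408/137·x + 512/137·y + -19328/411 = 0 ∩ |EF|² = 17642/1233]
2. E_y = -3  [line 1408/137·x + 512/137·y + -19328/411 = 0 ∩ |EF|² = 17642/1233]
   → E = (17/3, -3)
3. A_x = 74/9  [A is the centroid of △BEC]
4. A_y = -8/3  [A is the centroid of △BEC]
   → A = (74/9, -8/3)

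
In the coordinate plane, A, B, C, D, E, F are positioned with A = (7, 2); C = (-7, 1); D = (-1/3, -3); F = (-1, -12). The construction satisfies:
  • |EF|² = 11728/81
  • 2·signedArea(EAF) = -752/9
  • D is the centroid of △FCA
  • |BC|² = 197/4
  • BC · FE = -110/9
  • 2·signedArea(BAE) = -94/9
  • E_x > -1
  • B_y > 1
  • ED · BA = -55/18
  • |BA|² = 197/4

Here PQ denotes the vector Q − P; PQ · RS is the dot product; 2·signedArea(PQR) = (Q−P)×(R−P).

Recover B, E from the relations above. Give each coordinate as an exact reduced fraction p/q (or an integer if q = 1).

1. E_x = -1/9  [line 14·x + -8·y + 14/9 = 0 ∩ |EF|² = 11728/81]
2. E_y = 0  [line 14·x + -8·y + 14/9 = 0 ∩ |EF|² = 11728/81]
   → E = (-1/9, 0)
3. B_x = 0  [BC · FE = -110/9 ∩ 2·signedArea(BAE) = -94/9]
4. B_y = 3/2  [BC · FE = -110/9 ∩ 2·signedArea(BAE) = -94/9]
   → B = (0, 3/2)

B = (0, 3/2)
E = (-1/9, 0)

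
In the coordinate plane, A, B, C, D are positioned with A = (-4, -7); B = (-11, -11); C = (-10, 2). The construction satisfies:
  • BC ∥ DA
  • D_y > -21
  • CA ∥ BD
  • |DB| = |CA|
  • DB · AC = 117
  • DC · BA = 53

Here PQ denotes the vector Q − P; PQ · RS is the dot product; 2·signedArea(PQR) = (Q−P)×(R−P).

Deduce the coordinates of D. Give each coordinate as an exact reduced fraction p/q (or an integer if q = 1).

1. D_x = -5  [BC ∥ DA ∩ CA ∥ BD]
2. D_y = -20  [BC ∥ DA ∩ CA ∥ BD]
   → D = (-5, -20)

D = (-5, -20)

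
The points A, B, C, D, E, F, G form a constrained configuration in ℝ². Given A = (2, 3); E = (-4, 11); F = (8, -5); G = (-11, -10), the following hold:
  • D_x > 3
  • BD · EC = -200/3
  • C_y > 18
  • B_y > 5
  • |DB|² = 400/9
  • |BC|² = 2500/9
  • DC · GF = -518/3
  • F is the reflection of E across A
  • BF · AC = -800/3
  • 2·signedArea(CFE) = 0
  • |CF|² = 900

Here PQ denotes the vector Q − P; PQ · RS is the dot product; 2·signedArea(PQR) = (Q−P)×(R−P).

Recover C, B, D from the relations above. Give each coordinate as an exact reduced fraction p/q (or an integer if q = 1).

1. C_x = -10  [line -16·x + -12·y + 68 = 0 ∩ |CF|² = 900]
2. C_y = 19  [line -16·x + -12·y + 68 = 0 ∩ |CF|² = 900]
   → C = (-10, 19)
3. B_x = 0  [line 12·x + -16·y + 272/3 = 0 ∩ |BC|² = 2500/9]
4. B_y = 17/3  [line 12·x + -16·y + 272/3 = 0 ∩ |BC|² = 2500/9]
   → B = (0, 17/3)
5. D_x = 4  [DC · GF = -518/3 ∩ BD · EC = -200/3]
6. D_y = 1/3  [DC · GF = -518/3 ∩ BD · EC = -200/3]
   → D = (4, 1/3)

B = (0, 17/3)
C = (-10, 19)
D = (4, 1/3)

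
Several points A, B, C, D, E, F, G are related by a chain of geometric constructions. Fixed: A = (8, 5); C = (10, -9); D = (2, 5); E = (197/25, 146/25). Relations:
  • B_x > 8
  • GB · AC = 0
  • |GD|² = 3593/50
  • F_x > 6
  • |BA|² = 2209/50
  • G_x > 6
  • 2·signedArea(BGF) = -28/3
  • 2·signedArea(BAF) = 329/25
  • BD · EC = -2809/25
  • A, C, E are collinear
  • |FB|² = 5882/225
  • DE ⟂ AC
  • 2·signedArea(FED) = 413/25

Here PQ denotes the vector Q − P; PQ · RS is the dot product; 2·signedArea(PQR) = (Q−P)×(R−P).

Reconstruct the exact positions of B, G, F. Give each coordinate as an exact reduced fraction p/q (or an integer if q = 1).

B = (447/50, -79/50)
F = (947/150, 421/150)
G = (349/50, -93/50)

1. B_x = 447/50  [line -53/25·x + 371/25·y + 212/5 = 0 ∩ |BA|² = 2209/50]
2. B_y = -79/50  [line -53/25·x + 371/25·y + 212/5 = 0 ∩ |BA|² = 2209/50]
   → B = (447/50, -79/50)
3. G_x = 349/50  [line -2·x + 14·y + 40 = 0 ∩ |GD|² = 3593/50]
4. G_y = -93/50  [line -2·x + 14·y + 40 = 0 ∩ |GD|² = 3593/50]
   → G = (349/50, -93/50)
5. F_x = 947/150  [2·signedArea(BAF) = 329/25 ∩ 2·signedArea(FED) = 413/25]
6. F_y = 421/150  [2·signedArea(BAF) = 329/25 ∩ 2·signedArea(FED) = 413/25]
   → F = (947/150, 421/150)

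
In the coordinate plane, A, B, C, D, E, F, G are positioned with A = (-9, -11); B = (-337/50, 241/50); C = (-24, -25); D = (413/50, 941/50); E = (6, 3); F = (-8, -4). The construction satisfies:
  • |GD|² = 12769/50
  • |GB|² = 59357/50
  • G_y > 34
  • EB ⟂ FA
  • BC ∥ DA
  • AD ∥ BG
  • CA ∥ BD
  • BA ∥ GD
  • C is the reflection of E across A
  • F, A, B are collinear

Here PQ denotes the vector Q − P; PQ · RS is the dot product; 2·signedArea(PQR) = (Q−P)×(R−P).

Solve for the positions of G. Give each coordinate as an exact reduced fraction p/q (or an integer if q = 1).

1. G_x = 263/25  [BA ∥ GD ∩ AD ∥ BG]
2. G_y = 866/25  [BA ∥ GD ∩ AD ∥ BG]
   → G = (263/25, 866/25)

G = (263/25, 866/25)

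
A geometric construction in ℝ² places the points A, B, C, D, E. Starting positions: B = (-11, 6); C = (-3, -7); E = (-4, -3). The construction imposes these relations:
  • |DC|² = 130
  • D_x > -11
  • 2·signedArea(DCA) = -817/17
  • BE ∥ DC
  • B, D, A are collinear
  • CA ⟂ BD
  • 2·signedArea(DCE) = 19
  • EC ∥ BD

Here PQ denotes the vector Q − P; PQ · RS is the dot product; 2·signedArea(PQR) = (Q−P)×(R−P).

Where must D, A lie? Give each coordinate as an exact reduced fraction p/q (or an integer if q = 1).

A = (-127/17, -138/17)
D = (-10, 2)

1. D_x = -10  [BE ∥ DC ∩ EC ∥ BD]
2. D_y = 2  [BE ∥ DC ∩ EC ∥ BD]
   → D = (-10, 2)
3. A_x = -127/17  [B, D, A are collinear ∩ CA ⟂ BD]
4. A_y = -138/17  [B, D, A are collinear ∩ CA ⟂ BD]
   → A = (-127/17, -138/17)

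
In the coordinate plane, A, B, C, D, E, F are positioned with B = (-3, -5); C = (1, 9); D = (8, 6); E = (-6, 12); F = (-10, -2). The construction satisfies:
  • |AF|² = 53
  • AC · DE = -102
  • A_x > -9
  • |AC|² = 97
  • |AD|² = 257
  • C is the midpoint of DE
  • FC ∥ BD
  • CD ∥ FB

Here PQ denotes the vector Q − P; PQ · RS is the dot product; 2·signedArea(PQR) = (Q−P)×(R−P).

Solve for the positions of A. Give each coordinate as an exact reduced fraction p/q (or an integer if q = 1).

A = (-8, 5)

1. A_x = -8  [line 14·x + -6·y + 142 = 0 ∩ |AF|² = 53]
2. A_y = 5  [line 14·x + -6·y + 142 = 0 ∩ |AF|² = 53]
   → A = (-8, 5)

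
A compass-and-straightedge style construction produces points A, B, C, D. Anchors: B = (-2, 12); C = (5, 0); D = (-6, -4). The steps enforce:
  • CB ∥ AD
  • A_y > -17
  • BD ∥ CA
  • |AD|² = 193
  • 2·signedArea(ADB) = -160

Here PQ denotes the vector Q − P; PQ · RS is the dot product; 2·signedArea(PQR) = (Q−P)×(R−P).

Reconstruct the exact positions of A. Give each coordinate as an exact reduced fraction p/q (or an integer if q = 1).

A = (1, -16)

1. A_x = 1  [CB ∥ AD ∩ BD ∥ CA]
2. A_y = -16  [CB ∥ AD ∩ BD ∥ CA]
   → A = (1, -16)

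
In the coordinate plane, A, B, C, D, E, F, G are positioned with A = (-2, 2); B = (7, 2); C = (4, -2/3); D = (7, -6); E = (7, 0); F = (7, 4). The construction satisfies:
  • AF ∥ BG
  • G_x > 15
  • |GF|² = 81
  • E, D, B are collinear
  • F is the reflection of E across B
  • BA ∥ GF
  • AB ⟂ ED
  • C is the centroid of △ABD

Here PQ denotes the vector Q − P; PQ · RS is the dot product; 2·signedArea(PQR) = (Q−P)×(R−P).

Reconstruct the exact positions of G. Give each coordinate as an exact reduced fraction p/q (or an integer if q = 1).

1. G_x = 16  [BA ∥ GF ∩ AF ∥ BG]
2. G_y = 4  [BA ∥ GF ∩ AF ∥ BG]
   → G = (16, 4)

G = (16, 4)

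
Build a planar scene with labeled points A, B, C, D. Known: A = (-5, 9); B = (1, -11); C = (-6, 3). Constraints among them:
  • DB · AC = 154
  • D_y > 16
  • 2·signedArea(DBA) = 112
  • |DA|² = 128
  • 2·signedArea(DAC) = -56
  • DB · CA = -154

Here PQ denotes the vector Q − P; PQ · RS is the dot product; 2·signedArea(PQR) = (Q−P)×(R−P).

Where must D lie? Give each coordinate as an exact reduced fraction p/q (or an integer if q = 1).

D = (-13, 17)

1. D_x = -13  [2·signedArea(DAC) = -56 ∩ 2·signedArea(DBA) = 112]
2. D_y = 17  [2·signedArea(DAC) = -56 ∩ 2·signedArea(DBA) = 112]
   → D = (-13, 17)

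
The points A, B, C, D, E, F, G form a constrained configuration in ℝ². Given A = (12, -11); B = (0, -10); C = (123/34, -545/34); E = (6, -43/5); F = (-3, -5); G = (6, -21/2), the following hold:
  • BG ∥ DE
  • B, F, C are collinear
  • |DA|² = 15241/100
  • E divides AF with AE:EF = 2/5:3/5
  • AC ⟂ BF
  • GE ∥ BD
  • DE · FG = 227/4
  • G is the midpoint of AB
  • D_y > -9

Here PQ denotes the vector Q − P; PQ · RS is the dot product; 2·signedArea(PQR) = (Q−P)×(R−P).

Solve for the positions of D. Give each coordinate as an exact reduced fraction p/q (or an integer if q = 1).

1. D_x = 0  [BG ∥ DE ∩ GE ∥ BD]
2. D_y = -81/10  [BG ∥ DE ∩ GE ∥ BD]
   → D = (0, -81/10)

D = (0, -81/10)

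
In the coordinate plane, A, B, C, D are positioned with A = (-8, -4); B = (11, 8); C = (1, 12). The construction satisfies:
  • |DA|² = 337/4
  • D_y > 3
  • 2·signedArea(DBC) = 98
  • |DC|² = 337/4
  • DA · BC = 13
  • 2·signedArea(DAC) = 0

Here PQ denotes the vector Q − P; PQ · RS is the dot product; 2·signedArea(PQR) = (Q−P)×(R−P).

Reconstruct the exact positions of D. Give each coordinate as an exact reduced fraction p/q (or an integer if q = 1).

D = (-7/2, 4)

1. D_x = -7/2  [2·signedArea(DAC) = 0 ∩ DA · BC = 13]
2. D_y = 4  [2·signedArea(DAC) = 0 ∩ DA · BC = 13]
   → D = (-7/2, 4)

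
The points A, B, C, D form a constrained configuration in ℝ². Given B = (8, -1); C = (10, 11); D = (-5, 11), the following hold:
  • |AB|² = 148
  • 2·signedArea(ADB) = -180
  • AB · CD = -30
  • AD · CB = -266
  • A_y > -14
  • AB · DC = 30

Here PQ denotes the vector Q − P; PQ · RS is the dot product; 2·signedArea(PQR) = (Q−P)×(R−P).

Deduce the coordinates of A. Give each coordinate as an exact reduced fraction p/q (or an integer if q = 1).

1. A_x = 6  [AB · CD = -30 ∩ 2·signedArea(ADB) = -180]
2. A_y = -13  [AB · CD = -30 ∩ 2·signedArea(ADB) = -180]
   → A = (6, -13)

A = (6, -13)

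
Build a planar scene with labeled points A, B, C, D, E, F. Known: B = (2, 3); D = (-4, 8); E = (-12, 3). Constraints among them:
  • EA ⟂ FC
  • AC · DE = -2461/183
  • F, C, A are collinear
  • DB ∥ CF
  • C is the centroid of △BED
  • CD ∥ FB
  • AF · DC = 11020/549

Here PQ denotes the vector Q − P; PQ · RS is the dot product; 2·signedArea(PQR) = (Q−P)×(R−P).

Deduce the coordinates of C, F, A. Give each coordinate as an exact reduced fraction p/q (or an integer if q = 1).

A = (-1496/183, 463/61)
C = (-14/3, 14/3)
F = (4/3, -1/3)

1. C_x = -14/3  [C is the centroid of △BED]
2. C_y = 14/3  [C is the centroid of △BED]
   → C = (-14/3, 14/3)
3. F_x = 4/3  [CD ∥ FB ∩ DB ∥ CF]
4. F_y = -1/3  [CD ∥ FB ∩ DB ∥ CF]
   → F = (4/3, -1/3)
5. A_x = -1496/183  [F, C, A are collinear ∩ EA ⟂ FC]
6. A_y = 463/61  [F, C, A are collinear ∩ EA ⟂ FC]
   → A = (-1496/183, 463/61)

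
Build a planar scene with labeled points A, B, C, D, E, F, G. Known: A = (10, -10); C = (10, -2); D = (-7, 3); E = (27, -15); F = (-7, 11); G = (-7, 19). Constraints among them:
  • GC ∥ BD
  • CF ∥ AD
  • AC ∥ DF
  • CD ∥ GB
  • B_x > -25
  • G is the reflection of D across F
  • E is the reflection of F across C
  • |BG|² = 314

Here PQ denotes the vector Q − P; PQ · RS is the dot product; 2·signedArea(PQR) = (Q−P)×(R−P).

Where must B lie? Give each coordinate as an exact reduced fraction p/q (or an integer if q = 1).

1. B_x = -24  [GC ∥ BD ∩ CD ∥ GB]
2. B_y = 24  [GC ∥ BD ∩ CD ∥ GB]
   → B = (-24, 24)

B = (-24, 24)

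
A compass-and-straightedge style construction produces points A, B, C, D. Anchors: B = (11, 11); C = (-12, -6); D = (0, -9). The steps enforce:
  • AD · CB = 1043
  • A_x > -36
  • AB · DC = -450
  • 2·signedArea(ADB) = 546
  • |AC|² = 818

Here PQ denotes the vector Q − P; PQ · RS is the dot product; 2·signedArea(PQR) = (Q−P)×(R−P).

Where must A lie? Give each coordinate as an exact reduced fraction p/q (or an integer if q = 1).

A = (-35, -23)

1. A_x = -35  [AB · DC = -450 ∩ AD · CB = 1043]
2. A_y = -23  [AB · DC = -450 ∩ AD · CB = 1043]
   → A = (-35, -23)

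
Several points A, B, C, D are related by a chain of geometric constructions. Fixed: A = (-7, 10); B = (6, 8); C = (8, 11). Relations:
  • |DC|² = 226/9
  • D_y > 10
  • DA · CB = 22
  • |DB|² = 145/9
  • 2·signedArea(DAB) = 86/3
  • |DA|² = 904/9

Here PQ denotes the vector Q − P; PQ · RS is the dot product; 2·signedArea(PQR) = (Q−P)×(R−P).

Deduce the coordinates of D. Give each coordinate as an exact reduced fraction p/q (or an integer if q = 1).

D = (3, 32/3)

1. D_x = 3  [DA · CB = 22 ∩ 2·signedArea(DAB) = 86/3]
2. D_y = 32/3  [DA · CB = 22 ∩ 2·signedArea(DAB) = 86/3]
   → D = (3, 32/3)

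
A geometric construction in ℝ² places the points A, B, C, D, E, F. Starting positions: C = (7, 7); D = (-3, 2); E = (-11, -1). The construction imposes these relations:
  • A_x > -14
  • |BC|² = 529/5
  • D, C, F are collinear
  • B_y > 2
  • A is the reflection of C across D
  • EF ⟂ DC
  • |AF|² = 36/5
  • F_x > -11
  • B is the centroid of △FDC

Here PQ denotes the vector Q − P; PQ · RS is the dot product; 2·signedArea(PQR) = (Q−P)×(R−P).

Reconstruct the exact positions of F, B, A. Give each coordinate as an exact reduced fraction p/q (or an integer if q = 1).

1. F_x = -53/5  [D, C, F are collinear ∩ EF ⟂ DC]
2. F_y = -9/5  [D, C, F are collinear ∩ EF ⟂ DC]
   → F = (-53/5, -9/5)
3. B_x = -11/5  [B is the centroid of △FDC]
4. B_y = 12/5  [B is the centroid of △FDC]
   → B = (-11/5, 12/5)
5. A_x = -13  [A is the reflection of C across D]
6. A_y = -3  [A is the reflection of C across D]
   → A = (-13, -3)

A = (-13, -3)
B = (-11/5, 12/5)
F = (-53/5, -9/5)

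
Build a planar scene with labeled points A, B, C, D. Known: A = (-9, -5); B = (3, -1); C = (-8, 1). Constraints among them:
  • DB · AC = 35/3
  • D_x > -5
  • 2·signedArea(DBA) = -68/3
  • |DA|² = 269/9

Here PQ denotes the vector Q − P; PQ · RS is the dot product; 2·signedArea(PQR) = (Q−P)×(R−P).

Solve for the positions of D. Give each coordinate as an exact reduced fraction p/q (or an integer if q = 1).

1. D_x = -14/3  [2·signedArea(DBA) = -68/3 ∩ DB · AC = 35/3]
2. D_y = -5/3  [2·signedArea(DBA) = -68/3 ∩ DB · AC = 35/3]
   → D = (-14/3, -5/3)

D = (-14/3, -5/3)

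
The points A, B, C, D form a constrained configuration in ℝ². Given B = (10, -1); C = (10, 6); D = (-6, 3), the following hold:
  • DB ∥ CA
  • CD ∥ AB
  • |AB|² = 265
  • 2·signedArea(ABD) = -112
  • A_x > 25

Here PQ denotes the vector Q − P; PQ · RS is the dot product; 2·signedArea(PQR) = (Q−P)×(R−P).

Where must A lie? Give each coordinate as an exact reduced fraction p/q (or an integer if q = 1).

A = (26, 2)

1. A_x = 26  [CD ∥ AB ∩ DB ∥ CA]
2. A_y = 2  [CD ∥ AB ∩ DB ∥ CA]
   → A = (26, 2)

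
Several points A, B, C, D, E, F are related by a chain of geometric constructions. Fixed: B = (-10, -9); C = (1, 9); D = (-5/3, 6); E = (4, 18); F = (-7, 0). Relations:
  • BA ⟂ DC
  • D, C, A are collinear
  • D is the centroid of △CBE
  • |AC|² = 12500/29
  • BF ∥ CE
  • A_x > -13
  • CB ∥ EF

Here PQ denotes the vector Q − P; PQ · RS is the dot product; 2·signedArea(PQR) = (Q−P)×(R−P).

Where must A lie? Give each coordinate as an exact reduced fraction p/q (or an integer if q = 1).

1. A_x = -371/29  [D, C, A are collinear ∩ BA ⟂ DC]
2. A_y = -189/29  [D, C, A are collinear ∩ BA ⟂ DC]
   → A = (-371/29, -189/29)

A = (-371/29, -189/29)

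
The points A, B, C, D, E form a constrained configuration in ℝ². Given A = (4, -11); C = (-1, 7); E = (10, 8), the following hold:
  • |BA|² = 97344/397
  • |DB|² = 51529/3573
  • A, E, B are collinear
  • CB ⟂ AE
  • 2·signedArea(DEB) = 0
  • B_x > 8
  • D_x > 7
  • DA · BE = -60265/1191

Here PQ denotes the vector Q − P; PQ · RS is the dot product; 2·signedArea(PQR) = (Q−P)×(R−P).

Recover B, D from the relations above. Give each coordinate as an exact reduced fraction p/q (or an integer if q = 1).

B = (3460/397, 1561/397)
D = (3006/397, 370/1191)

1. B_x = 3460/397  [A, E, B are collinear ∩ CB ⟂ AE]
2. B_y = 1561/397  [A, E, B are collinear ∩ CB ⟂ AE]
   → B = (3460/397, 1561/397)
3. D_x = 3006/397  [2·signedArea(DEB) = 0 ∩ DA · BE = -60265/1191]
4. D_y = 370/1191  [2·signedArea(DEB) = 0 ∩ DA · BE = -60265/1191]
   → D = (3006/397, 370/1191)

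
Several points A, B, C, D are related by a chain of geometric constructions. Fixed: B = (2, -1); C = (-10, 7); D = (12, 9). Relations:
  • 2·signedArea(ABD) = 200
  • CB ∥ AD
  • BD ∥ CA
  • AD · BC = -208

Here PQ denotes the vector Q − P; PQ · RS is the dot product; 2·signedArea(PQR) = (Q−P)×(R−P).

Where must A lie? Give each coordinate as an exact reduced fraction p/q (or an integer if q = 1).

A = (0, 17)

1. A_x = 0  [CB ∥ AD ∩ BD ∥ CA]
2. A_y = 17  [CB ∥ AD ∩ BD ∥ CA]
   → A = (0, 17)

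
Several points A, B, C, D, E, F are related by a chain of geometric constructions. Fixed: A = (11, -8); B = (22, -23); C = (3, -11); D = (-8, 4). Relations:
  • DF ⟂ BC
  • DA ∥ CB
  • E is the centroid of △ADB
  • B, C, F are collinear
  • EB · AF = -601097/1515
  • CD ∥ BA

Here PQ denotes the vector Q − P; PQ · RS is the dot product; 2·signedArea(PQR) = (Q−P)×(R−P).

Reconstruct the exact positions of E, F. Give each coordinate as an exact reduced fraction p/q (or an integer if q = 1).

E = (25/3, -9)
F = (-5876/505, -887/505)

1. E_x = 25/3  [E is the centroid of △ADB]
2. E_y = -9  [E is the centroid of △ADB]
   → E = (25/3, -9)
3. F_x = -5876/505  [B, C, F are collinear ∩ DF ⟂ BC]
4. F_y = -887/505  [B, C, F are collinear ∩ DF ⟂ BC]
   → F = (-5876/505, -887/505)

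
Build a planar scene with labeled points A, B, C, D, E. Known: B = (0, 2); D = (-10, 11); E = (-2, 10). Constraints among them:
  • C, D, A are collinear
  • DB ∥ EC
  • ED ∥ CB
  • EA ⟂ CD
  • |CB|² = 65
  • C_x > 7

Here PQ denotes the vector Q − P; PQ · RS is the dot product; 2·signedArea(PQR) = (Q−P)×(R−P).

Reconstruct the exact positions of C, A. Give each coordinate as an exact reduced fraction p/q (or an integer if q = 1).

A = (-367/106, 781/106)
C = (8, 1)

1. C_x = 8  [ED ∥ CB ∩ DB ∥ EC]
2. C_y = 1  [ED ∥ CB ∩ DB ∥ EC]
   → C = (8, 1)
3. A_x = -367/106  [C, D, A are collinear ∩ EA ⟂ CD]
4. A_y = 781/106  [C, D, A are collinear ∩ EA ⟂ CD]
   → A = (-367/106, 781/106)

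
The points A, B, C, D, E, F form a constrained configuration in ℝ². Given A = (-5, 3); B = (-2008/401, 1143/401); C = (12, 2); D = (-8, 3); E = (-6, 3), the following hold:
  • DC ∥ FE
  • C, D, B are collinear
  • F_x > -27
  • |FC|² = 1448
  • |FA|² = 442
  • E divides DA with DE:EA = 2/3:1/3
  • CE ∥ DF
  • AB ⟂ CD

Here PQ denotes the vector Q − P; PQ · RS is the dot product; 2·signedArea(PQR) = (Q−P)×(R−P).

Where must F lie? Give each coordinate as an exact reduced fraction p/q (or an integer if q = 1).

1. F_x = -26  [DC ∥ FE ∩ CE ∥ DF]
2. F_y = 4  [DC ∥ FE ∩ CE ∥ DF]
   → F = (-26, 4)

F = (-26, 4)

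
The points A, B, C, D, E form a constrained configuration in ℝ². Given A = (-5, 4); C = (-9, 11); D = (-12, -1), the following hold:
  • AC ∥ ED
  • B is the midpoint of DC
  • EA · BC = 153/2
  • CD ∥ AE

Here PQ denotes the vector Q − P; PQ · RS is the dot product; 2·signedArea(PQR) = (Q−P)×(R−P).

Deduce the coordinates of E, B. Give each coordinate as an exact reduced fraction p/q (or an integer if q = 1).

1. E_x = -8  [AC ∥ ED ∩ CD ∥ AE]
2. E_y = -8  [AC ∥ ED ∩ CD ∥ AE]
   → E = (-8, -8)
3. B_x = -21/2  [B is the midpoint of DC]
4. B_y = 5  [B is the midpoint of DC]
   → B = (-21/2, 5)

B = (-21/2, 5)
E = (-8, -8)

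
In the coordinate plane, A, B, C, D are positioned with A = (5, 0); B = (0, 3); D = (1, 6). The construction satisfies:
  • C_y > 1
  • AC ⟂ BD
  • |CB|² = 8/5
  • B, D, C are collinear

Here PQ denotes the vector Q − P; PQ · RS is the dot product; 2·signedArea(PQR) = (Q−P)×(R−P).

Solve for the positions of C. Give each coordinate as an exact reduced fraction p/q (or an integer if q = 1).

1. C_x = -2/5  [B, D, C are collinear ∩ AC ⟂ BD]
2. C_y = 9/5  [B, D, C are collinear ∩ AC ⟂ BD]
   → C = (-2/5, 9/5)

C = (-2/5, 9/5)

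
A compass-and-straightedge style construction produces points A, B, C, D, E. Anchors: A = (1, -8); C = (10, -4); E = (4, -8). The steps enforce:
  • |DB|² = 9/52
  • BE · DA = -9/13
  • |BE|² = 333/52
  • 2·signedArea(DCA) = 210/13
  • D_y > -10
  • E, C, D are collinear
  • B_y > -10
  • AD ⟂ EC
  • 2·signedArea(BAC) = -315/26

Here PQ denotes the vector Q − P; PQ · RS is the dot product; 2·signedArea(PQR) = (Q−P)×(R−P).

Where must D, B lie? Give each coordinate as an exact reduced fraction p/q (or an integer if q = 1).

B = (22/13, -235/26)
D = (25/13, -122/13)

1. D_x = 25/13  [E, C, D are collinear ∩ AD ⟂ EC]
2. D_y = -122/13  [E, C, D are collinear ∩ AD ⟂ EC]
   → D = (25/13, -122/13)
3. B_x = 22/13  [BE · DA = -9/13 ∩ 2·signedArea(BAC) = -315/26]
4. B_y = -235/26  [BE · DA = -9/13 ∩ 2·signedArea(BAC) = -315/26]
   → B = (22/13, -235/26)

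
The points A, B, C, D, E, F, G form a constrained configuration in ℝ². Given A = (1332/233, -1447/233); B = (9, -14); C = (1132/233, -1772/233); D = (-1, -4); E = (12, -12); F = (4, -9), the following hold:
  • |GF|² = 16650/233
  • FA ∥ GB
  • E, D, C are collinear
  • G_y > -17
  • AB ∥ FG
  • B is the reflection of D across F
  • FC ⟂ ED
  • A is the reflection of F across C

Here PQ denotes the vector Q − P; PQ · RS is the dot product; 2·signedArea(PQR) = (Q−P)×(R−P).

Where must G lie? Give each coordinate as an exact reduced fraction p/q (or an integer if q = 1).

G = (1697/233, -3912/233)

1. G_x = 1697/233  [FA ∥ GB ∩ AB ∥ FG]
2. G_y = -3912/233  [FA ∥ GB ∩ AB ∥ FG]
   → G = (1697/233, -3912/233)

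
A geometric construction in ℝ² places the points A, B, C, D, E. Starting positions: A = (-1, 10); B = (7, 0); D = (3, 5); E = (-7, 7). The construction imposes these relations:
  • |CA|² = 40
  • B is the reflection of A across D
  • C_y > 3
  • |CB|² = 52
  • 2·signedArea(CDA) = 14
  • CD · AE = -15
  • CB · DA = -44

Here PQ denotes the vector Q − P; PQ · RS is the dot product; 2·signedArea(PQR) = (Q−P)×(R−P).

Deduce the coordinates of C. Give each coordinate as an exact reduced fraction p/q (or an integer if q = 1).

C = (1, 4)

1. C_x = 1  [CB · DA = -44 ∩ CD · AE = -15]
2. C_y = 4  [CB · DA = -44 ∩ CD · AE = -15]
   → C = (1, 4)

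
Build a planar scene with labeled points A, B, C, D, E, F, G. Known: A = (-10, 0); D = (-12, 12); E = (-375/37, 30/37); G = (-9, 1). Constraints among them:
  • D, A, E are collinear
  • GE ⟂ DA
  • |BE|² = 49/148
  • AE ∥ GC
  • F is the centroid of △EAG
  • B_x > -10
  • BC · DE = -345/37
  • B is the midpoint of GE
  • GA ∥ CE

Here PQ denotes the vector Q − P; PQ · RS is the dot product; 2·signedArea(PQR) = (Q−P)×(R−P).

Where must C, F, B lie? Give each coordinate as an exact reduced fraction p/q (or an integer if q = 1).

1. C_x = -338/37  [GA ∥ CE ∩ AE ∥ GC]
2. C_y = 67/37  [GA ∥ CE ∩ AE ∥ GC]
   → C = (-338/37, 67/37)
3. F_x = -1078/111  [F is the centroid of △EAG]
4. F_y = 67/111  [F is the centroid of △EAG]
   → F = (-1078/111, 67/111)
5. B_x = -354/37  [B is the midpoint of GE]
6. B_y = 67/74  [B is the midpoint of GE]
   → B = (-354/37, 67/74)

B = (-354/37, 67/74)
C = (-338/37, 67/37)
F = (-1078/111, 67/111)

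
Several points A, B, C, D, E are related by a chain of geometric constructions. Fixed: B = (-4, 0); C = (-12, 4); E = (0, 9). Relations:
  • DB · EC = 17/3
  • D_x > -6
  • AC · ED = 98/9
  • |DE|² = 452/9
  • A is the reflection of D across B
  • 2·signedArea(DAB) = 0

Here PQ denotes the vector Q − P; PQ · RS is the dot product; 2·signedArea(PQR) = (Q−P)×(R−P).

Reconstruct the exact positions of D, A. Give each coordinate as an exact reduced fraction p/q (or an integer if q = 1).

A = (-8/3, -13/3)
D = (-16/3, 13/3)

1. D_x = -16/3  [line 12·x + 5·y + 127/3 = 0 ∩ |DE|² = 452/9]
2. D_y = 13/3  [line 12·x + 5·y + 127/3 = 0 ∩ |DE|² = 452/9]
   → D = (-16/3, 13/3)
3. A_x = -8/3  [2·signedArea(DAB) = 0 ∩ A is the reflection of D across B]
4. A_y = -13/3  [2·signedArea(DAB) = 0 ∩ A is the reflection of D across B]
   → A = (-8/3, -13/3)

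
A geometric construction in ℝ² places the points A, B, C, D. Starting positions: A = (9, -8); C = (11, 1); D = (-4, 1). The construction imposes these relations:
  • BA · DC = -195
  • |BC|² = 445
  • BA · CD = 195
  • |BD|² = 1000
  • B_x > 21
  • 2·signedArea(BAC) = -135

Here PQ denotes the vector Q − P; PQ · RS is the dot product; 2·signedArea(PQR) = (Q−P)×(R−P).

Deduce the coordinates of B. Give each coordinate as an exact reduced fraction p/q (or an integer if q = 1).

1. B_x = 22  [BA · CD = 195 ∩ 2·signedArea(BAC) = -135]
2. B_y = -17  [BA · CD = 195 ∩ 2·signedArea(BAC) = -135]
   → B = (22, -17)

B = (22, -17)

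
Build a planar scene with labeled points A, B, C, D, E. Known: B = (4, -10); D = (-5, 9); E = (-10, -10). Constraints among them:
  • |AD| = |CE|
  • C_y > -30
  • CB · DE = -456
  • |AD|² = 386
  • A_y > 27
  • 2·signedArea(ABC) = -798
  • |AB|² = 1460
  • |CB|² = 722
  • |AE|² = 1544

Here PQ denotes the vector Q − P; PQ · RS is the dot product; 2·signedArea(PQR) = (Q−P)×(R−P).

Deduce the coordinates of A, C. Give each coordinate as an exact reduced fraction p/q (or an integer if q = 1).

A = (0, 28)
C = (-15, -29)

1. C_x = -15  [line 5·x + 19·y + 626 = 0 ∩ |CB|² = 722]
2. C_y = -29  [line 5·x + 19·y + 626 = 0 ∩ |CB|² = 722]
   → C = (-15, -29)
3. A_x = 0  [line 19·x + -19·y + 532 = 0 ∩ |AE|² = 1544]
4. A_y = 28  [line 19·x + -19·y + 532 = 0 ∩ |AE|² = 1544]
   → A = (0, 28)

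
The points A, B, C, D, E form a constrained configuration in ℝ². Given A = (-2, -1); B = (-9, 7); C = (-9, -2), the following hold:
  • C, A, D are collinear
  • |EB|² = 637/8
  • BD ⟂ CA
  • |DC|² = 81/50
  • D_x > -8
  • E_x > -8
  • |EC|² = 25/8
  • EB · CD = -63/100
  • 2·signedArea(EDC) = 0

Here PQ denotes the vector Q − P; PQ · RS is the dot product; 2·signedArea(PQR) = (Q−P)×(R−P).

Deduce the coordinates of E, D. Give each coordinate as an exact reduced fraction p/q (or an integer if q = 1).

1. D_x = -387/50  [C, A, D are collinear ∩ BD ⟂ CA]
2. D_y = -91/50  [C, A, D are collinear ∩ BD ⟂ CA]
   → D = (-387/50, -91/50)
3. E_x = -29/4  [2·signedArea(EDC) = 0 ∩ EB · CD = -63/100]
4. E_y = -7/4  [2·signedArea(EDC) = 0 ∩ EB · CD = -63/100]
   → E = (-29/4, -7/4)

D = (-387/50, -91/50)
E = (-29/4, -7/4)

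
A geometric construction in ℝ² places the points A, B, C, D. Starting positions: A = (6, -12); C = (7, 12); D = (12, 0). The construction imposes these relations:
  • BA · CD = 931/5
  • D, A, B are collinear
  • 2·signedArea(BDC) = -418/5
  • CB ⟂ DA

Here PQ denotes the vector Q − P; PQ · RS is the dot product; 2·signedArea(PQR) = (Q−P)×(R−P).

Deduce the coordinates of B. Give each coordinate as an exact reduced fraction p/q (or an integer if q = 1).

1. B_x = 79/5  [D, A, B are collinear ∩ CB ⟂ DA]
2. B_y = 38/5  [D, A, B are collinear ∩ CB ⟂ DA]
   → B = (79/5, 38/5)

B = (79/5, 38/5)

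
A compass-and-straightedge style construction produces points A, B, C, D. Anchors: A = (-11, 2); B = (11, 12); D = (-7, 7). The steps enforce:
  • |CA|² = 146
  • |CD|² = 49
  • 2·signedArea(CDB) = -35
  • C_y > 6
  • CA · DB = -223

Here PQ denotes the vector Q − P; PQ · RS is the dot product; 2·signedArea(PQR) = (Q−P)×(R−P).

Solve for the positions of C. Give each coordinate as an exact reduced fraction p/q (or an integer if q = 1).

C = (0, 7)

1. C_x = 0  [2·signedArea(CDB) = -35 ∩ CA · DB = -223]
2. C_y = 7  [2·signedArea(CDB) = -35 ∩ CA · DB = -223]
   → C = (0, 7)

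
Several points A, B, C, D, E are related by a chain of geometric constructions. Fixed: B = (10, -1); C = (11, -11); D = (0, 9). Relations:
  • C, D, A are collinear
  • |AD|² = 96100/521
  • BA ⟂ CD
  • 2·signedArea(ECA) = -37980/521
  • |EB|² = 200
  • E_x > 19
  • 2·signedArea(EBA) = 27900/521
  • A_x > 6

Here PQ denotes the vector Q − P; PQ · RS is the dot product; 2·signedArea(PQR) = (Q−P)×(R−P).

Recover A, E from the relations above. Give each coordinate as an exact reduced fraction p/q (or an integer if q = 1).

A = (3410/521, -1511/521)
E = (20, -11)

1. A_x = 3410/521  [C, D, A are collinear ∩ BA ⟂ CD]
2. A_y = -1511/521  [C, D, A are collinear ∩ BA ⟂ CD]
   → A = (3410/521, -1511/521)
3. E_x = 20  [2·signedArea(EBA) = 27900/521 ∩ 2·signedArea(ECA) = -37980/521]
4. E_y = -11  [2·signedArea(EBA) = 27900/521 ∩ 2·signedArea(ECA) = -37980/521]
   → E = (20, -11)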